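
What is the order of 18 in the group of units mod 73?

18

The order of 18 must divide φ(73) = 73 − 1 = 72 = 2^3 · 3^2.
Divisors of 72: 1, 2, 3, 4, 6, 8, 9, 12, 18, 24, 36, 72.
Test each divisor d:
18^1 ≡ 18
18^2 ≡ 32
18^3 ≡ 65
18^4 ≡ 2
18^6 ≡ 64
18^8 ≡ 4
18^9 ≡ 72
18^12 ≡ 8
18^18 ≡ 1
Hence ord(18) = 18.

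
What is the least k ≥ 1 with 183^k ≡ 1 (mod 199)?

198

Since 183 ∈ (Z/199Z)^×, its order divides φ(199) = 199 − 1 = 198 = 2 · 3^2 · 11.
Divisors of 198: 1, 2, 3, 6, 9, 11, 18, 22, 33, 66, 99, 198.
Test each divisor d:
183^1 ≡ 183 (mod 199)
183^2 ≡ 57 (mod 199)
183^3 ≡ 83 (mod 199)
183^6 ≡ 123 (mod 199)
183^9 ≡ 60 (mod 199)
183^11 ≡ 37 (mod 199)
183^18 ≡ 18 (mod 199)
183^22 ≡ 175 (mod 199)
183^33 ≡ 107 (mod 199)
183^66 ≡ 106 (mod 199)
183^99 ≡ 198 (mod 199)
183^198 ≡ 1 (mod 199) ✓
Therefore the multiplicative order of 183 modulo 199 is 198.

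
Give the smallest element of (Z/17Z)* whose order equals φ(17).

3

φ(17) = 17 − 1 = 16 = 2^4.
g is a primitive root iff g^(16/q) ≢ 1 (mod 17) for each prime q ∈ {2}.
g = 2: 2^8 ≡ 1 — hits 1, so not a primitive root.
g = 3: 3^8 ≡ 16 — none is 1, so 3 is a primitive root.
The smallest primitive root modulo 17 is 3.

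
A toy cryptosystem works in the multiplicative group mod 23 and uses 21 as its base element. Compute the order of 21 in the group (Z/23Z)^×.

22

Since 21 ∈ (Z/23Z)^×, its order divides φ(23) = 23 − 1 = 22 = 2 · 11.
Divisors of 22: 1, 2, 11, 22.
Test each divisor d:
21^1 ≡ 21 (mod 23)
21^2 ≡ 4 (mod 23)
21^11 ≡ 22 (mod 23)
21^22 ≡ 1 (mod 23) ✓
Hence ord(21) = 22.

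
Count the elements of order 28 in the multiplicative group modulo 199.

0

φ(199) = 199 − 1 = 198 = 2 · 3^2 · 11.
In a cyclic group of order 198, there are φ(d) elements of order d for each divisor d of 198, and zero for non-divisors.
Since 28 ∤ 198, the count is 0.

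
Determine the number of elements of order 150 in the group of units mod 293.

φ(293) = 293 − 1 = 292 = 2^2 · 73.
(Z/293Z)^× is cyclic (|G| = 292); a cyclic group of order m has exactly φ(d) elements of each order d | m, and none otherwise.
Here 292 is not a multiple of 150, so there are no elements of order 150.

0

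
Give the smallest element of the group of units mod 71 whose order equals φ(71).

φ(71) = 71 − 1 = 70 = 2 · 5 · 7.
Test candidates g = 2, 3, … against the prime factors q ∈ {2, 5, 7} of φ(71): g is a generator iff g^(70/q) ≢ 1 for every such q.
g = 2: 2^35 ≡ 1 — hits 1, so not a primitive root.
g = 3: 3^35 ≡ 1 — hits 1, so not a primitive root.
g = 4: 4^35 ≡ 1 — hits 1, so not a primitive root.
g = 5: 5^35 ≡ 1 — hits 1, so not a primitive root.
g = 6: 6^35 ≡ 1 — hits 1, so not a primitive root.
g = 7: 7^35 ≡ 70; 7^14 ≡ 54; 7^10 ≡ 45 — none is 1, so 7 is a primitive root.
The smallest primitive root modulo 71 is 7.

7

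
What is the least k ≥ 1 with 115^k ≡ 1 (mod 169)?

156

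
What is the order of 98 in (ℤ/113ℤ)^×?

4

The order of 98 must divide φ(113) = 113 − 1 = 112 = 2^4 · 7.
Divisors of 112: 1, 2, 4, 7, 8, 14, 16, 28, 56, 112.
Test each divisor d:
98^1 ≡ 98
98^2 ≡ 112
98^4 ≡ 1
Therefore the multiplicative order of 98 modulo 113 is 4.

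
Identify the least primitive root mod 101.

2

φ(101) = 101 − 1 = 100 = 2^2 · 5^2.
Test candidates g = 2, 3, … against the prime factors q ∈ {2, 5} of φ(101): g is a generator iff g^(100/q) ≢ 1 for every such q.
g = 2: 2^50 ≡ 100; 2^20 ≡ 95 — none is 1, so 2 is a primitive root.
The smallest primitive root modulo 101 is 2.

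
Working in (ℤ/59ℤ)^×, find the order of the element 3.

29

ord(3) | φ(59) = 59 − 1 = 58 = 2 · 29.
Divisors of 58: 1, 2, 29, 58.
Compute 3^d (mod 59) for the divisors d until we hit 1:
3^1 ≡ 3 (mod 59)
3^2 ≡ 9 (mod 59)
3^29 ≡ 1 (mod 59) ✓
The smallest such exponent is 29, so the order of 3 is 29.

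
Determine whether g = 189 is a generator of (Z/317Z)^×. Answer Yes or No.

φ(317) = 317 − 1 = 316 = 2^2 · 79.
189 is a primitive root mod 317 iff 189^(φ(317)/q) ≢ 1 for every prime q | φ(317), i.e. q ∈ {2, 79}.
189^158 ≡ 316 (mod 317)  [q = 2: ≢ 1 ✓]
189^4 ≡ 173 (mod 317)  [q = 79: ≢ 1 ✓]
None equal 1, so ord_317(189) = 316: 189 is a primitive root.

Yes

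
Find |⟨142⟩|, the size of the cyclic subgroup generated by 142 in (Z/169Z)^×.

Since 142 ∈ (Z/169Z)^×, its order divides φ(169) = φ(13^2) = 13·(13−1) = 156 = 2^2 · 3 · 13.
Divisors of 156: 1, 2, 3, 4, 6, 12, 13, 26, 39, 52, 78, 156.
Evaluate successive powers at the divisors of 156:
142^1 ≡ 142
142^2 ≡ 53
142^3 ≡ 90
142^4 ≡ 105
142^6 ≡ 157
142^12 ≡ 144
142^13 ≡ 168
142^26 ≡ 1
Hence ord(142) = 26.

26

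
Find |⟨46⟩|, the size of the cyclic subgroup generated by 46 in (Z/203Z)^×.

12

Since 46 ∈ (Z/203Z)^×, its order divides φ(203) = φ(7·29) = (7−1)·(29−1) = 6·28 = 168 = 2^3 · 3 · 7.
Divisors of 168: 1, 2, 3, 4, 6, 7, 8, 12, 14, 21, 24, 28, 42, 56, 84, 168.
Test each divisor d:
46^1 ≡ 46 (mod 203)
46^2 ≡ 86 (mod 203)
46^3 ≡ 99 (mod 203)
46^4 ≡ 88 (mod 203)
46^6 ≡ 57 (mod 203)
46^7 ≡ 186 (mod 203)
46^8 ≡ 30 (mod 203)
46^12 ≡ 1 (mod 203) ✓
Therefore the multiplicative order of 46 modulo 203 is 12.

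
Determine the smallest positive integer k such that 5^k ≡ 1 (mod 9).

6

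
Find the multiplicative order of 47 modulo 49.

42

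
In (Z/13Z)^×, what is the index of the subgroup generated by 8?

3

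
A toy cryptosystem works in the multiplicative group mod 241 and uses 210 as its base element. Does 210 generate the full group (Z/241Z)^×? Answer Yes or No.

φ(241) = 241 − 1 = 240 = 2^4 · 3 · 5.
It suffices to check that the order of 210 is not a proper divisor of 240: compute 210^(240/q) for q ∈ {2, 3, 5}.
210^120 ≡ 240 (mod 241)  [q = 2: ≢ 1 ✓]
210^80 ≡ 15 (mod 241)  [q = 3: ≢ 1 ✓]
210^48 ≡ 91 (mod 241)  [q = 5: ≢ 1 ✓]
All checks pass, so 210 has order 240 and is a primitive root modulo 241.

Yes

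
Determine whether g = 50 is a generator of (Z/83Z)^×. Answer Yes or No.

Yes

φ(83) = 83 − 1 = 82 = 2 · 41.
Test 50^(82/q) mod 83 for each prime factor q of 82:
50^41 ≡ 82 (mod 83)  [q = 2: ≢ 1 ✓]
50^2 ≡ 10 (mod 83)  [q = 41: ≢ 1 ✓]
None equal 1, so ord_83(50) = 82: 50 is a primitive root.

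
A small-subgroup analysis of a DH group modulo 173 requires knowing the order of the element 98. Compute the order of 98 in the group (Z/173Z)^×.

172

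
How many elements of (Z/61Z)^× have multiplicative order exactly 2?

1

φ(61) = 61 − 1 = 60 = 2^2 · 3 · 5.
In a cyclic group of order 60, there are φ(d) elements of order d for each divisor d of 60, and zero for non-divisors.
2 | 60, and φ(2) = 2 − 1 = 1.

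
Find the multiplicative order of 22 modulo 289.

272

ord(22) | φ(289) = φ(17^2) = 17·(17−1) = 272 = 2^4 · 17.
Divisors of 272: 1, 2, 4, 8, 16, 17, 34, 68, 136, 272.
Test each divisor d:
22^1 ≡ 22 (mod 289)
22^2 ≡ 195 (mod 289)
22^4 ≡ 166 (mod 289)
22^8 ≡ 101 (mod 289)
22^16 ≡ 86 (mod 289)
22^17 ≡ 158 (mod 289)
22^34 ≡ 110 (mod 289)
22^68 ≡ 251 (mod 289)
22^136 ≡ 288 (mod 289)
22^272 ≡ 1 (mod 289) ✓
So ord_289(22) = 272.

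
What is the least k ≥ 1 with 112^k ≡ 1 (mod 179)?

By Lagrange's theorem, ord_179(112) divides φ(179) = 179 − 1 = 178 = 2 · 89.
Divisors of 178: 1, 2, 89, 178.
Test each divisor d:
112^1 ≡ 112 (mod 179)
112^2 ≡ 14 (mod 179)
112^89 ≡ 178 (mod 179)
112^178 ≡ 1 (mod 179) ✓
The smallest such exponent is 178, so the order of 112 is 178.

178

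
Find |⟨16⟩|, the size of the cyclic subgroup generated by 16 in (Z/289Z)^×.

The order of 16 must divide φ(289) = φ(17^2) = 17·(17−1) = 272 = 2^4 · 17.
Divisors of 272: 1, 2, 4, 8, 16, 17, 34, 68, 136, 272.
Check 16^d mod 289 for each divisor in increasing order:
16^1 ≡ 16
16^2 ≡ 256
16^4 ≡ 222
16^8 ≡ 154
16^16 ≡ 18
16^17 ≡ 288
16^34 ≡ 1
Hence ord(16) = 34.

34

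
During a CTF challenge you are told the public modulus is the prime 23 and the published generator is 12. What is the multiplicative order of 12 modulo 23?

11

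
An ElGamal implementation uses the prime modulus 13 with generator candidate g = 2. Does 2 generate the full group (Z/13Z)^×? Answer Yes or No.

φ(13) = 13 − 1 = 12 = 2^2 · 3.
2 is a primitive root mod 13 iff 2^(φ(13)/q) ≢ 1 for every prime q | φ(13), i.e. q ∈ {2, 3}.
2^6 ≡ 12 (mod 13)  [q = 2: ≢ 1 ✓]
2^4 ≡ 3 (mod 13)  [q = 3: ≢ 1 ✓]
Every test exponent gives a nontrivial residue, hence 2 generates the full group.

Yes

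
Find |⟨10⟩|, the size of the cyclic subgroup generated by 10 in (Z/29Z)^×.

By Lagrange's theorem, ord_29(10) divides φ(29) = 29 − 1 = 28 = 2^2 · 7.
Divisors of 28: 1, 2, 4, 7, 14, 28.
Compute 10^d (mod 29) for the divisors d until we hit 1:
10^1 ≡ 10 (mod 29)
10^2 ≡ 13 (mod 29)
10^4 ≡ 24 (mod 29)
10^7 ≡ 17 (mod 29)
10^14 ≡ 28 (mod 29)
10^28 ≡ 1 (mod 29) ✓
Hence ord(10) = 28.

28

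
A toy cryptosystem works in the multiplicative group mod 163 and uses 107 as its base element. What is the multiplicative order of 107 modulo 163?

162

The order of 107 must divide φ(163) = 163 − 1 = 162 = 2 · 3^4.
Divisors of 162: 1, 2, 3, 6, 9, 18, 27, 54, 81, 162.
Test each divisor d:
107^1 ≡ 107 (mod 163)
107^2 ≡ 39 (mod 163)
107^3 ≡ 98 (mod 163)
107^6 ≡ 150 (mod 163)
107^9 ≡ 30 (mod 163)
107^18 ≡ 85 (mod 163)
107^27 ≡ 105 (mod 163)
107^54 ≡ 104 (mod 163)
107^81 ≡ 162 (mod 163)
107^162 ≡ 1 (mod 163) ✓
Therefore the multiplicative order of 107 modulo 163 is 162.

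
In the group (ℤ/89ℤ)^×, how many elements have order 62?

φ(89) = 89 − 1 = 88 = 2^3 · 11.
Since (Z/89Z)^× is cyclic of order 88, the number of elements of order d is φ(d) when d | 88 and 0 otherwise.
Here 88 is not a multiple of 62, so there are no elements of order 62.

0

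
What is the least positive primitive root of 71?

φ(71) = 71 − 1 = 70 = 2 · 5 · 7.
g is a primitive root iff g^(70/q) ≢ 1 (mod 71) for each prime q ∈ {2, 5, 7}.
g = 2: 2^35 ≡ 1 — hits 1, so not a primitive root.
g = 3: 3^35 ≡ 1 — hits 1, so not a primitive root.
g = 4: 4^35 ≡ 1 — hits 1, so not a primitive root.
g = 5: 5^35 ≡ 1 — hits 1, so not a primitive root.
g = 6: 6^35 ≡ 1 — hits 1, so not a primitive root.
g = 7: 7^35 ≡ 70; 7^14 ≡ 54; 7^10 ≡ 45 — none is 1, so 7 is a primitive root.
Hence the least primitive root of 71 is 7.

7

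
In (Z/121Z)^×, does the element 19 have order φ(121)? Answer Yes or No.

Yes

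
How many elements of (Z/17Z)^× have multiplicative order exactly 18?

φ(17) = 17 − 1 = 16 = 2^4.
Since (Z/17Z)^× is cyclic of order 16, the number of elements of order d is φ(d) when d | 16 and 0 otherwise.
18 does not divide 16, so no element of (Z/17Z)^× has order 18.

0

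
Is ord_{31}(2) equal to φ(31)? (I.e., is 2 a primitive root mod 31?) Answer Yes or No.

No

φ(31) = 31 − 1 = 30 = 2 · 3 · 5.
An element g generates (Z/31Z)^× iff g^(30/q) ≢ 1 (mod 31) for each prime q ∈ {2, 3, 5}.
2^15 ≡ 1 (mod 31)  [q = 2: ≡ 1 ✗]
2^10 ≡ 1 (mod 31)  [q = 3: ≡ 1 ✗]
2^6 ≡ 2 (mod 31)  [q = 5: ≢ 1 ✓]
2^15 ≡ 1 shows ord(2) | 15, strictly less than φ(31); not a primitive root.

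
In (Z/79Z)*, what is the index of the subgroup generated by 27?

The order of 27 must divide φ(79) = 79 − 1 = 78 = 2 · 3 · 13.
Divisors of 78: 1, 2, 3, 6, 13, 26, 39, 78.
Test each divisor d:
27^1 ≡ 27 (mod 79)
27^2 ≡ 18 (mod 79)
27^3 ≡ 12 (mod 79)
27^6 ≡ 65 (mod 79)
27^13 ≡ 78 (mod 79)
27^26 ≡ 1 (mod 79) ✓
Thus |⟨27⟩| = ord(27) = 26.
[(Z/79Z)^× : ⟨27⟩] = 78/26 = 3.

3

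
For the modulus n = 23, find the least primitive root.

5

φ(23) = 23 − 1 = 22 = 2 · 11.
g is a primitive root iff g^(22/q) ≢ 1 (mod 23) for each prime q ∈ {2, 11}.
g = 2: 2^11 ≡ 1 — hits 1, so not a primitive root.
g = 3: 3^11 ≡ 1 — hits 1, so not a primitive root.
g = 4: 4^11 ≡ 1 — hits 1, so not a primitive root.
g = 5: 5^11 ≡ 22; 5^2 ≡ 2 — none is 1, so 5 is a primitive root.
The smallest primitive root modulo 23 is 5.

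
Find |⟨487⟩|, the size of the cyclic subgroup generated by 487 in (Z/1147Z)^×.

Since 487 ∈ (Z/1147Z)^×, its order divides φ(1147) = φ(31·37) = (31−1)·(37−1) = 30·36 = 1080 = 2^3 · 3^3 · 5.
Divisors of 1080: 1, 2, 3, 4, 5, 6, 8, 9, 10, 12, 15, 18, 20, 24, 27, 30, 36, 40, 45, 54, 60, 72, 90, 108, 120, 135, 180, 216, 270, 360, 540, 1080.
Compute 487^d (mod 1147) for the divisors d until we hit 1:
487^1 ≡ 487 (mod 1147)
487^2 ≡ 887 (mod 1147)
487^3 ≡ 697 (mod 1147)
487^4 ≡ 1074 (mod 1147)
487^5 ≡ 6 (mod 1147)
487^6 ≡ 628 (mod 1147)
487^8 ≡ 741 (mod 1147)
487^9 ≡ 709 (mod 1147)
487^10 ≡ 36 (mod 1147)
487^12 ≡ 963 (mod 1147)
487^15 ≡ 216 (mod 1147)
487^18 ≡ 295 (mod 1147)
487^20 ≡ 149 (mod 1147)
487^24 ≡ 593 (mod 1147)
487^27 ≡ 401 (mod 1147)
487^30 ≡ 776 (mod 1147)
487^36 ≡ 1000 (mod 1147)
487^40 ≡ 408 (mod 1147)
487^45 ≡ 154 (mod 1147)
487^54 ≡ 221 (mod 1147)
487^60 ≡ 1 (mod 1147) ✓
Hence ord(487) = 60.

60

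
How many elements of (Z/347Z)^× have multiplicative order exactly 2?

φ(347) = 347 − 1 = 346 = 2 · 173.
(Z/347Z)^× is cyclic (|G| = 346); a cyclic group of order m has exactly φ(d) elements of each order d | m, and none otherwise.
2 | 346, and φ(2) = 2 − 1 = 1.

1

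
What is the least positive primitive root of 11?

2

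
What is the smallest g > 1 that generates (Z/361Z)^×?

2

φ(361) = φ(19^2) = 19·(19−1) = 342 = 2 · 3^2 · 19.
Test candidates g = 2, 3, … against the prime factors q ∈ {2, 3, 19} of φ(361): g is a generator iff g^(342/q) ≢ 1 for every such q.
g = 2: 2^171 ≡ 360; 2^114 ≡ 292; 2^18 ≡ 58 — none is 1, so 2 is a primitive root.
Hence the least primitive root of 361 is 2.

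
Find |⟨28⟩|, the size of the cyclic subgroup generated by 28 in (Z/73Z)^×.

72

By Lagrange's theorem, ord_73(28) divides φ(73) = 73 − 1 = 72 = 2^3 · 3^2.
Divisors of 72: 1, 2, 3, 4, 6, 8, 9, 12, 18, 24, 36, 72.
Compute 28^d (mod 73) for the divisors d until we hit 1:
28^1 ≡ 28 (mod 73)
28^2 ≡ 54 (mod 73)
28^3 ≡ 52 (mod 73)
28^4 ≡ 69 (mod 73)
28^6 ≡ 3 (mod 73)
28^8 ≡ 16 (mod 73)
28^9 ≡ 10 (mod 73)
28^12 ≡ 9 (mod 73)
28^18 ≡ 27 (mod 73)
28^24 ≡ 8 (mod 73)
28^36 ≡ 72 (mod 73)
28^72 ≡ 1 (mod 73) ✓
So ord_73(28) = 72.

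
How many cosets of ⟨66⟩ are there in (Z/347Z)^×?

By Lagrange's theorem, ord_347(66) divides φ(347) = 347 − 1 = 346 = 2 · 173.
Divisors of 346: 1, 2, 173, 346.
Test each divisor d:
66^1 ≡ 66 (mod 347)
66^2 ≡ 192 (mod 347)
66^173 ≡ 346 (mod 347)
66^346 ≡ 1 (mod 347) ✓
So ord_347(66) = 346, hence |⟨66⟩| = 346.
Index = |(Z/347Z)^×| / |⟨66⟩| = 346 / 346 = 1.

1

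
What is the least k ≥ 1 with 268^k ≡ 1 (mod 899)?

The order of 268 must divide φ(899) = φ(29·31) = (29−1)·(31−1) = 28·30 = 840 = 2^3 · 3 · 5 · 7.
Divisors of 840: 1, 2, 3, 4, 5, 6, 7, 8, 10, 12, 14, 15, 20, 21, 24, 28, 30, 35, 40, 42, 56, 60, 70, 84, 105, 120, 140, 168, 210, 280, 420, 840.
Check 268^d mod 899 for each divisor in increasing order:
268^1 ≡ 268 (mod 899)
268^2 ≡ 803 (mod 899)
268^3 ≡ 343 (mod 899)
268^4 ≡ 226 (mod 899)
268^5 ≡ 335 (mod 899)
268^6 ≡ 779 (mod 899)
268^7 ≡ 204 (mod 899)
268^8 ≡ 732 (mod 899)
268^10 ≡ 749 (mod 899)
268^12 ≡ 16 (mod 899)
268^14 ≡ 262 (mod 899)
268^15 ≡ 94 (mod 899)
268^20 ≡ 25 (mod 899)
268^21 ≡ 407 (mod 899)
268^24 ≡ 256 (mod 899)
268^28 ≡ 320 (mod 899)
268^30 ≡ 745 (mod 899)
268^35 ≡ 552 (mod 899)
268^40 ≡ 625 (mod 899)
268^42 ≡ 233 (mod 899)
268^56 ≡ 813 (mod 899)
268^60 ≡ 342 (mod 899)
268^70 ≡ 842 (mod 899)
268^84 ≡ 349 (mod 899)
268^105 ≡ 1 (mod 899) ✓
The smallest such exponent is 105, so the order of 268 is 105.

105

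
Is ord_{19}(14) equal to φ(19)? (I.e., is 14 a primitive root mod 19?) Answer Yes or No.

φ(19) = 19 − 1 = 18 = 2 · 3^2.
Test 14^(18/q) mod 19 for each prime factor q of 18:
14^9 ≡ 18 (mod 19)  [q = 2: ≢ 1 ✓]
14^6 ≡ 7 (mod 19)  [q = 3: ≢ 1 ✓]
All checks pass, so 14 has order 18 and is a primitive root modulo 19.

Yes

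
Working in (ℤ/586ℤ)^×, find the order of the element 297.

146

The order of 297 must divide φ(586) = φ(2)·φ(293) = 1·292 = 292 = 2^2 · 73.
Divisors of 292: 1, 2, 4, 73, 146, 292.
Check 297^d mod 586 for each divisor in increasing order:
297^1 ≡ 297 (mod 586)
297^2 ≡ 309 (mod 586)
297^4 ≡ 549 (mod 586)
297^73 ≡ 585 (mod 586)
297^146 ≡ 1 (mod 586) ✓
Therefore the multiplicative order of 297 modulo 586 is 146.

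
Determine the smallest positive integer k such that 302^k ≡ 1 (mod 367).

183

ord(302) | φ(367) = 367 − 1 = 366 = 2 · 3 · 61.
Divisors of 366: 1, 2, 3, 6, 61, 122, 183, 366.
Evaluate successive powers at the divisors of 366:
302^1 ≡ 302 (mod 367)
302^2 ≡ 188 (mod 367)
302^3 ≡ 258 (mod 367)
302^6 ≡ 137 (mod 367)
302^61 ≡ 83 (mod 367)
302^122 ≡ 283 (mod 367)
302^183 ≡ 1 (mod 367) ✓
So ord_367(302) = 183.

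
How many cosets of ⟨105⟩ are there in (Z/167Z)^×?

1

Since 105 ∈ (Z/167Z)^×, its order divides φ(167) = 167 − 1 = 166 = 2 · 83.
Divisors of 166: 1, 2, 83, 166.
Compute 105^d (mod 167) for the divisors d until we hit 1:
105^1 ≡ 105
105^2 ≡ 3
105^83 ≡ 166
105^166 ≡ 1
The order of 105 is 166, so the subgroup it generates has 166 elements.
The index is φ(167) / ord(105) = 166 / 166 = 1.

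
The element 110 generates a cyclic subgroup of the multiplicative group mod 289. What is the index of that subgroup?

34

ord(110) | φ(289) = φ(17^2) = 17·(17−1) = 272 = 2^4 · 17.
Divisors of 272: 1, 2, 4, 8, 16, 17, 34, 68, 136, 272.
Compute 110^d (mod 289) for the divisors d until we hit 1:
110^1 ≡ 110 (mod 289)
110^2 ≡ 251 (mod 289)
110^4 ≡ 288 (mod 289)
110^8 ≡ 1 (mod 289) ✓
So ord_289(110) = 8, hence |⟨110⟩| = 8.
Index = |(Z/289Z)^×| / |⟨110⟩| = 272 / 8 = 34.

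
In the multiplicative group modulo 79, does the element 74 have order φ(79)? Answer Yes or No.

Yes

φ(79) = 79 − 1 = 78 = 2 · 3 · 13.
Test 74^(78/q) mod 79 for each prime factor q of 78:
74^39 ≡ 78 (mod 79)  [q = 2: ≢ 1 ✓]
74^26 ≡ 55 (mod 79)  [q = 3: ≢ 1 ✓]
74^6 ≡ 62 (mod 79)  [q = 13: ≢ 1 ✓]
All checks pass, so 74 has order 78 and is a primitive root modulo 79.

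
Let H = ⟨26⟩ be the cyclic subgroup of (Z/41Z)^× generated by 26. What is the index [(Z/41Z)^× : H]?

The order of 26 must divide φ(41) = 41 − 1 = 40 = 2^3 · 5.
Divisors of 40: 1, 2, 4, 5, 8, 10, 20, 40.
Evaluate successive powers at the divisors of 40:
26^1 ≡ 26
26^2 ≡ 20
26^4 ≡ 31
26^5 ≡ 27
26^8 ≡ 18
26^10 ≡ 32
26^20 ≡ 40
26^40 ≡ 1
Thus |⟨26⟩| = ord(26) = 40.
The index is φ(41) / ord(26) = 40 / 40 = 1.

1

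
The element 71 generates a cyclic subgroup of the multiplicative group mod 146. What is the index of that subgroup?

4

ord(71) | φ(146) = φ(2)·φ(73) = 1·72 = 72 = 2^3 · 3^2.
Divisors of 72: 1, 2, 3, 4, 6, 8, 9, 12, 18, 24, 36, 72.
Test each divisor d:
71^1 ≡ 71 (mod 146)
71^2 ≡ 77 (mod 146)
71^3 ≡ 65 (mod 146)
71^4 ≡ 89 (mod 146)
71^6 ≡ 137 (mod 146)
71^8 ≡ 37 (mod 146)
71^9 ≡ 145 (mod 146)
71^12 ≡ 81 (mod 146)
71^18 ≡ 1 (mod 146) ✓
The order of 71 is 18, so the subgroup it generates has 18 elements.
Index = |(Z/146Z)^×| / |⟨71⟩| = 72 / 18 = 4.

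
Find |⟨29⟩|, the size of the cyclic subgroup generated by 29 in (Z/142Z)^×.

ord(29) | φ(142) = φ(2)·φ(71) = 1·70 = 70 = 2 · 5 · 7.
Divisors of 70: 1, 2, 5, 7, 10, 14, 35, 70.
Evaluate successive powers at the divisors of 70:
29^1 ≡ 29
29^2 ≡ 131
29^5 ≡ 101
29^7 ≡ 25
29^10 ≡ 119
29^14 ≡ 57
29^35 ≡ 1
Therefore the multiplicative order of 29 modulo 142 is 35.

35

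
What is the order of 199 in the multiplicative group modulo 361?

171

By Lagrange's theorem, ord_361(199) divides φ(361) = φ(19^2) = 19·(19−1) = 342 = 2 · 3^2 · 19.
Divisors of 342: 1, 2, 3, 6, 9, 18, 19, 38, 57, 114, 171, 342.
Evaluate successive powers at the divisors of 342:
199^1 ≡ 199 (mod 361)
199^2 ≡ 252 (mod 361)
199^3 ≡ 330 (mod 361)
199^6 ≡ 239 (mod 361)
199^9 ≡ 172 (mod 361)
199^18 ≡ 343 (mod 361)
199^19 ≡ 28 (mod 361)
199^38 ≡ 62 (mod 361)
199^57 ≡ 292 (mod 361)
199^114 ≡ 68 (mod 361)
199^171 ≡ 1 (mod 361) ✓
Therefore the multiplicative order of 199 modulo 361 is 171.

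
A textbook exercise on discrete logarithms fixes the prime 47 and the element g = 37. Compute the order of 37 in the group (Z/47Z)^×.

23

Since 37 ∈ (Z/47Z)^×, its order divides φ(47) = 47 − 1 = 46 = 2 · 23.
Divisors of 46: 1, 2, 23, 46.
Compute 37^d (mod 47) for the divisors d until we hit 1:
37^1 ≡ 37 (mod 47)
37^2 ≡ 6 (mod 47)
37^23 ≡ 1 (mod 47) ✓
Therefore the multiplicative order of 37 modulo 47 is 23.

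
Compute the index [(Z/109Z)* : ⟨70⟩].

1

Since 70 ∈ (Z/109Z)^×, its order divides φ(109) = 109 − 1 = 108 = 2^2 · 3^3.
Divisors of 108: 1, 2, 3, 4, 6, 9, 12, 18, 27, 36, 54, 108.
Check 70^d mod 109 for each divisor in increasing order:
70^1 ≡ 70 (mod 109)
70^2 ≡ 104 (mod 109)
70^3 ≡ 86 (mod 109)
70^4 ≡ 25 (mod 109)
70^6 ≡ 93 (mod 109)
70^9 ≡ 41 (mod 109)
70^12 ≡ 38 (mod 109)
70^18 ≡ 46 (mod 109)
70^27 ≡ 33 (mod 109)
70^36 ≡ 45 (mod 109)
70^54 ≡ 108 (mod 109)
70^108 ≡ 1 (mod 109) ✓
Thus |⟨70⟩| = ord(70) = 108.
Index = |(Z/109Z)^×| / |⟨70⟩| = 108 / 108 = 1.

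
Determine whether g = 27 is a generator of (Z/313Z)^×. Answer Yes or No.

φ(313) = 313 − 1 = 312 = 2^3 · 3 · 13.
Test 27^(312/q) mod 313 for each prime factor q of 312:
27^156 ≡ 1 (mod 313)  [q = 2: ≡ 1 ✗]
27^104 ≡ 1 (mod 313)  [q = 3: ≡ 1 ✗]
27^24 ≡ 234 (mod 313)  [q = 13: ≢ 1 ✓]
The check at q = 2 fails, so 27 generates a proper subgroup.

No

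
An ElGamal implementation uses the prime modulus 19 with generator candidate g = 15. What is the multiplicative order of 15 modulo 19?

18

ord(15) | φ(19) = 19 − 1 = 18 = 2 · 3^2.
Divisors of 18: 1, 2, 3, 6, 9, 18.
Compute 15^d (mod 19) for the divisors d until we hit 1:
15^1 ≡ 15 (mod 19)
15^2 ≡ 16 (mod 19)
15^3 ≡ 12 (mod 19)
15^6 ≡ 11 (mod 19)
15^9 ≡ 18 (mod 19)
15^18 ≡ 1 (mod 19) ✓
The smallest such exponent is 18, so the order of 15 is 18.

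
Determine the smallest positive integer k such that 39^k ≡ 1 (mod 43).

14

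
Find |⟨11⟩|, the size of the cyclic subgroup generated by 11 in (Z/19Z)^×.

3

The order of 11 must divide φ(19) = 19 − 1 = 18 = 2 · 3^2.
Divisors of 18: 1, 2, 3, 6, 9, 18.
Test each divisor d:
11^1 ≡ 11 (mod 19)
11^2 ≡ 7 (mod 19)
11^3 ≡ 1 (mod 19) ✓
Therefore the multiplicative order of 11 modulo 19 is 3.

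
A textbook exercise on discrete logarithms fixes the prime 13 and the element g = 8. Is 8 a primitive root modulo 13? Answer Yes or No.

φ(13) = 13 − 1 = 12 = 2^2 · 3.
It suffices to check that the order of 8 is not a proper divisor of 12: compute 8^(12/q) for q ∈ {2, 3}.
8^6 ≡ 12 (mod 13)  [q = 2: ≢ 1 ✓]
8^4 ≡ 1 (mod 13)  [q = 3: ≡ 1 ✗]
8^4 ≡ 1 shows ord(8) | 4, strictly less than φ(13); not a primitive root.

No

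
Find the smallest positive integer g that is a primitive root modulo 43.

3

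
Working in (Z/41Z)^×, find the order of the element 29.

40

ord(29) | φ(41) = 41 − 1 = 40 = 2^3 · 5.
Divisors of 40: 1, 2, 4, 5, 8, 10, 20, 40.
Evaluate successive powers at the divisors of 40:
29^1 ≡ 29 (mod 41)
29^2 ≡ 21 (mod 41)
29^4 ≡ 31 (mod 41)
29^5 ≡ 38 (mod 41)
29^8 ≡ 18 (mod 41)
29^10 ≡ 9 (mod 41)
29^20 ≡ 40 (mod 41)
29^40 ≡ 1 (mod 41) ✓
The smallest such exponent is 40, so the order of 29 is 40.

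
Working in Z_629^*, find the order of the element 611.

36

Since 611 ∈ (Z/629Z)^×, its order divides φ(629) = φ(17·37) = (17−1)·(37−1) = 16·36 = 576 = 2^6 · 3^2.
Divisors of 576: 1, 2, 3, 4, 6, 8, 9, 12, 16, 18, 24, 32, 36, 48, 64, 72, 96, 144, 192, 288, 576.
Evaluate successive powers at the divisors of 576:
611^1 ≡ 611 (mod 629)
611^2 ≡ 324 (mod 629)
611^3 ≡ 458 (mod 629)
611^4 ≡ 562 (mod 629)
611^6 ≡ 307 (mod 629)
611^8 ≡ 86 (mod 629)
611^9 ≡ 339 (mod 629)
611^12 ≡ 528 (mod 629)
611^16 ≡ 477 (mod 629)
611^18 ≡ 443 (mod 629)
611^24 ≡ 137 (mod 629)
611^32 ≡ 460 (mod 629)
611^36 ≡ 1 (mod 629) ✓
Hence ord(611) = 36.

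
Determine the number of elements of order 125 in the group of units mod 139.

0

φ(139) = 139 − 1 = 138 = 2 · 3 · 23.
Since (Z/139Z)^× is cyclic of order 138, the number of elements of order d is φ(d) when d | 138 and 0 otherwise.
125 does not divide 138, so no element of (Z/139Z)^× has order 125.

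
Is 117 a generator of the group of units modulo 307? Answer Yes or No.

φ(307) = 307 − 1 = 306 = 2 · 3^2 · 17.
It suffices to check that the order of 117 is not a proper divisor of 306: compute 117^(306/q) for q ∈ {2, 3, 17}.
117^153 ≡ 306 (mod 307)  [q = 2: ≢ 1 ✓]
117^102 ≡ 289 (mod 307)  [q = 3: ≢ 1 ✓]
117^18 ≡ 299 (mod 307)  [q = 17: ≢ 1 ✓]
All checks pass, so 117 has order 306 and is a primitive root modulo 307.

Yes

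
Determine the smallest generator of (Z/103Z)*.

φ(103) = 103 − 1 = 102 = 2 · 3 · 17.
g is a primitive root iff g^(102/q) ≢ 1 (mod 103) for each prime q ∈ {2, 3, 17}.
g = 2: 2^51 ≡ 1 — hits 1, so not a primitive root.
g = 3: 3^51 ≡ 102; 3^34 ≡ 1 — hits 1, so not a primitive root.
g = 4: 4^51 ≡ 1 — hits 1, so not a primitive root.
g = 5: 5^51 ≡ 102; 5^34 ≡ 56; 5^6 ≡ 72 — none is 1, so 5 is a primitive root.
Hence the least primitive root of 103 is 5.

5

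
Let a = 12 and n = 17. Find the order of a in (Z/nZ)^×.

ord(12) | φ(17) = 17 − 1 = 16 = 2^4.
Divisors of 16: 1, 2, 4, 8, 16.
Check 12^d mod 17 for each divisor in increasing order:
12^1 ≡ 12 (mod 17)
12^2 ≡ 8 (mod 17)
12^4 ≡ 13 (mod 17)
12^8 ≡ 16 (mod 17)
12^16 ≡ 1 (mod 17) ✓
The smallest such exponent is 16, so the order of 12 is 16.

16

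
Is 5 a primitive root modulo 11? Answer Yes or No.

φ(11) = 11 − 1 = 10 = 2 · 5.
Test 5^(10/q) mod 11 for each prime factor q of 10:
5^5 ≡ 1 (mod 11)  [q = 2: ≡ 1 ✗]
5^2 ≡ 3 (mod 11)  [q = 5: ≢ 1 ✓]
The check at q = 2 fails, so 5 generates a proper subgroup.

No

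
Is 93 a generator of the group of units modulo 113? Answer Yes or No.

φ(113) = 113 − 1 = 112 = 2^4 · 7.
Test 93^(112/q) mod 113 for each prime factor q of 112:
93^56 ≡ 112 (mod 113)  [q = 2: ≢ 1 ✓]
93^16 ≡ 28 (mod 113)  [q = 7: ≢ 1 ✓]
None equal 1, so ord_113(93) = 112: 93 is a primitive root.

Yes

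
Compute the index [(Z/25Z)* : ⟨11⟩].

4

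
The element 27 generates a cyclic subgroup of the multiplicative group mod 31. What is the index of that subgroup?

Since 27 ∈ (Z/31Z)^×, its order divides φ(31) = 31 − 1 = 30 = 2 · 3 · 5.
Divisors of 30: 1, 2, 3, 5, 6, 10, 15, 30.
Evaluate successive powers at the divisors of 30:
27^1 ≡ 27
27^2 ≡ 16
27^3 ≡ 29
27^5 ≡ 30
27^6 ≡ 4
27^10 ≡ 1
So ord_31(27) = 10, hence |⟨27⟩| = 10.
The index is φ(31) / ord(27) = 30 / 10 = 3.

3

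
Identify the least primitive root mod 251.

6

φ(251) = 251 − 1 = 250 = 2 · 5^3.
g is a primitive root iff g^(250/q) ≢ 1 (mod 251) for each prime q ∈ {2, 5}.
g = 2: 2^125 ≡ 250; 2^50 ≡ 1 — hits 1, so not a primitive root.
g = 3: 3^125 ≡ 1 — hits 1, so not a primitive root.
g = 4: 4^125 ≡ 1 — hits 1, so not a primitive root.
g = 5: 5^125 ≡ 1 — hits 1, so not a primitive root.
g = 6: 6^125 ≡ 250; 6^50 ≡ 219 — none is 1, so 6 is a primitive root.
The smallest primitive root modulo 251 is 6.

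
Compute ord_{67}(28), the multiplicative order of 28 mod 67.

66

By Lagrange's theorem, ord_67(28) divides φ(67) = 67 − 1 = 66 = 2 · 3 · 11.
Divisors of 66: 1, 2, 3, 6, 11, 22, 33, 66.
Test each divisor d:
28^1 ≡ 28
28^2 ≡ 47
28^3 ≡ 43
28^6 ≡ 40
28^11 ≡ 38
28^22 ≡ 37
28^33 ≡ 66
28^66 ≡ 1
The smallest such exponent is 66, so the order of 28 is 66.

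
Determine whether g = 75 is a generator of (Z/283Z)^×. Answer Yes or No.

Yes

φ(283) = 283 − 1 = 282 = 2 · 3 · 47.
It suffices to check that the order of 75 is not a proper divisor of 282: compute 75^(282/q) for q ∈ {2, 3, 47}.
75^141 ≡ 282 (mod 283)  [q = 2: ≢ 1 ✓]
75^94 ≡ 44 (mod 283)  [q = 3: ≢ 1 ✓]
75^6 ≡ 141 (mod 283)  [q = 47: ≢ 1 ✓]
Every test exponent gives a nontrivial residue, hence 75 generates the full group.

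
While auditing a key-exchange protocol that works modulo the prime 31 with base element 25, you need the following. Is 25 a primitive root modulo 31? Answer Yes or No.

No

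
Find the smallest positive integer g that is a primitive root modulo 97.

φ(97) = 97 − 1 = 96 = 2^5 · 3.
Test candidates g = 2, 3, … against the prime factors q ∈ {2, 3} of φ(97): g is a generator iff g^(96/q) ≢ 1 for every such q.
g = 2: 2^48 ≡ 1 — hits 1, so not a primitive root.
g = 3: 3^48 ≡ 1 — hits 1, so not a primitive root.
g = 4: 4^48 ≡ 1 — hits 1, so not a primitive root.
g = 5: 5^48 ≡ 96; 5^32 ≡ 35 — none is 1, so 5 is a primitive root.
The smallest primitive root modulo 97 is 5.

5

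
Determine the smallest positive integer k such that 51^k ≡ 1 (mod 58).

ord(51) | φ(58) = φ(2)·φ(29) = 1·28 = 28 = 2^2 · 7.
Divisors of 28: 1, 2, 4, 7, 14, 28.
Compute 51^d (mod 58) for the divisors d until we hit 1:
51^1 ≡ 51
51^2 ≡ 49
51^4 ≡ 23
51^7 ≡ 57
51^14 ≡ 1
Therefore the multiplicative order of 51 modulo 58 is 14.

14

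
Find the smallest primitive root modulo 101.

2

φ(101) = 101 − 1 = 100 = 2^2 · 5^2.
Test candidates g = 2, 3, … against the prime factors q ∈ {2, 5} of φ(101): g is a generator iff g^(100/q) ≢ 1 for every such q.
g = 2: 2^50 ≡ 100; 2^20 ≡ 95 — none is 1, so 2 is a primitive root.
Hence the least primitive root of 101 is 2.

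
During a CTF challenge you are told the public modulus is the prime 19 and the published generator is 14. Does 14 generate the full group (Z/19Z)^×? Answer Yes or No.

φ(19) = 19 − 1 = 18 = 2 · 3^2.
Test 14^(18/q) mod 19 for each prime factor q of 18:
14^9 ≡ 18 (mod 19)  [q = 2: ≢ 1 ✓]
14^6 ≡ 7 (mod 19)  [q = 3: ≢ 1 ✓]
None equal 1, so ord_19(14) = 18: 14 is a primitive root.

Yes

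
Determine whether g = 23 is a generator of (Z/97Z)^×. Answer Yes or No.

Yes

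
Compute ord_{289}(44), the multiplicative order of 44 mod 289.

272

ord(44) | φ(289) = φ(17^2) = 17·(17−1) = 272 = 2^4 · 17.
Divisors of 272: 1, 2, 4, 8, 16, 17, 34, 68, 136, 272.
Compute 44^d (mod 289) for the divisors d until we hit 1:
44^1 ≡ 44
44^2 ≡ 202
44^4 ≡ 55
44^8 ≡ 135
44^16 ≡ 18
44^17 ≡ 214
44^34 ≡ 134
44^68 ≡ 38
44^136 ≡ 288
44^272 ≡ 1
So ord_289(44) = 272.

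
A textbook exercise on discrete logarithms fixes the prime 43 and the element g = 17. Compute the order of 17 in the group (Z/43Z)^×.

Since 17 ∈ (Z/43Z)^×, its order divides φ(43) = 43 − 1 = 42 = 2 · 3 · 7.
Divisors of 42: 1, 2, 3, 6, 7, 14, 21, 42.
Compute 17^d (mod 43) for the divisors d until we hit 1:
17^1 ≡ 17 (mod 43)
17^2 ≡ 31 (mod 43)
17^3 ≡ 11 (mod 43)
17^6 ≡ 35 (mod 43)
17^7 ≡ 36 (mod 43)
17^14 ≡ 6 (mod 43)
17^21 ≡ 1 (mod 43) ✓
Therefore the multiplicative order of 17 modulo 43 is 21.

21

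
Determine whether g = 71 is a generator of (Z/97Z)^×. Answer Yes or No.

Yes

φ(97) = 97 − 1 = 96 = 2^5 · 3.
It suffices to check that the order of 71 is not a proper divisor of 96: compute 71^(96/q) for q ∈ {2, 3}.
71^48 ≡ 96 (mod 97)  [q = 2: ≢ 1 ✓]
71^32 ≡ 61 (mod 97)  [q = 3: ≢ 1 ✓]
All checks pass, so 71 has order 96 and is a primitive root modulo 97.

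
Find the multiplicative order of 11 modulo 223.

222

ord(11) | φ(223) = 223 − 1 = 222 = 2 · 3 · 37.
Divisors of 222: 1, 2, 3, 6, 37, 74, 111, 222.
Check 11^d mod 223 for each divisor in increasing order:
11^1 ≡ 11 (mod 223)
11^2 ≡ 121 (mod 223)
11^3 ≡ 216 (mod 223)
11^6 ≡ 49 (mod 223)
11^37 ≡ 40 (mod 223)
11^74 ≡ 39 (mod 223)
11^111 ≡ 222 (mod 223)
11^222 ≡ 1 (mod 223) ✓
The smallest such exponent is 222, so the order of 11 is 222.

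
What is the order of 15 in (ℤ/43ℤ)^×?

By Lagrange's theorem, ord_43(15) divides φ(43) = 43 − 1 = 42 = 2 · 3 · 7.
Divisors of 42: 1, 2, 3, 6, 7, 14, 21, 42.
Test each divisor d:
15^1 ≡ 15 (mod 43)
15^2 ≡ 10 (mod 43)
15^3 ≡ 21 (mod 43)
15^6 ≡ 11 (mod 43)
15^7 ≡ 36 (mod 43)
15^14 ≡ 6 (mod 43)
15^21 ≡ 1 (mod 43) ✓
So ord_43(15) = 21.

21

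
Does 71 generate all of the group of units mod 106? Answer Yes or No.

Yes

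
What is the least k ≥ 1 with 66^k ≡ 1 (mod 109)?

The order of 66 must divide φ(109) = 109 − 1 = 108 = 2^2 · 3^3.
Divisors of 108: 1, 2, 3, 4, 6, 9, 12, 18, 27, 36, 54, 108.
Check 66^d mod 109 for each divisor in increasing order:
66^1 ≡ 66 (mod 109)
66^2 ≡ 105 (mod 109)
66^3 ≡ 63 (mod 109)
66^4 ≡ 16 (mod 109)
66^6 ≡ 45 (mod 109)
66^9 ≡ 1 (mod 109) ✓
Therefore the multiplicative order of 66 modulo 109 is 9.

9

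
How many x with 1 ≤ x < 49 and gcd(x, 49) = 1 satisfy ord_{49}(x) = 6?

2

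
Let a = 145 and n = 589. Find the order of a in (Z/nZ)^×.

By Lagrange's theorem, ord_589(145) divides φ(589) = φ(19·31) = (19−1)·(31−1) = 18·30 = 540 = 2^2 · 3^3 · 5.
Divisors of 540: 1, 2, 3, 4, 5, 6, 9, 10, 12, 15, 18, 20, 27, 30, 36, 45, 54, 60, 90, 108, 135, 180, 270, 540.
Check 145^d mod 589 for each divisor in increasing order:
145^1 ≡ 145 (mod 589)
145^2 ≡ 410 (mod 589)
145^3 ≡ 550 (mod 589)
145^4 ≡ 235 (mod 589)
145^5 ≡ 502 (mod 589)
145^6 ≡ 343 (mod 589)
145^9 ≡ 170 (mod 589)
145^10 ≡ 501 (mod 589)
145^12 ≡ 438 (mod 589)
145^15 ≡ 588 (mod 589)
145^18 ≡ 39 (mod 589)
145^20 ≡ 87 (mod 589)
145^27 ≡ 151 (mod 589)
145^30 ≡ 1 (mod 589) ✓
Therefore the multiplicative order of 145 modulo 589 is 30.

30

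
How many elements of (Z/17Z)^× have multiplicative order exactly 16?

φ(17) = 17 − 1 = 16 = 2^4.
Since (Z/17Z)^× is cyclic of order 16, the number of elements of order d is φ(d) when d | 16 and 0 otherwise.
16 = 2^4 divides 16, and φ(16) = 8.

8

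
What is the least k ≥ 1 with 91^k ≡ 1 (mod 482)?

5

The order of 91 must divide φ(482) = φ(2)·φ(241) = 1·240 = 240 = 2^4 · 3 · 5.
Divisors of 240: 1, 2, 3, 4, 5, 6, 8, 10, 12, 15, 16, 20, 24, 30, 40, 48, 60, 80, 120, 240.
Compute 91^d (mod 482) for the divisors d until we hit 1:
91^1 ≡ 91 (mod 482)
91^2 ≡ 87 (mod 482)
91^3 ≡ 205 (mod 482)
91^4 ≡ 339 (mod 482)
91^5 ≡ 1 (mod 482) ✓
So ord_482(91) = 5.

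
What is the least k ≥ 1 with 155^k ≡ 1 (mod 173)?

172

The order of 155 must divide φ(173) = 173 − 1 = 172 = 2^2 · 43.
Divisors of 172: 1, 2, 4, 43, 86, 172.
Evaluate successive powers at the divisors of 172:
155^1 ≡ 155 (mod 173)
155^2 ≡ 151 (mod 173)
155^4 ≡ 138 (mod 173)
155^43 ≡ 80 (mod 173)
155^86 ≡ 172 (mod 173)
155^172 ≡ 1 (mod 173) ✓
Therefore the multiplicative order of 155 modulo 173 is 172.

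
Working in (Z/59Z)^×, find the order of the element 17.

By Lagrange's theorem, ord_59(17) divides φ(59) = 59 − 1 = 58 = 2 · 29.
Divisors of 58: 1, 2, 29, 58.
Evaluate successive powers at the divisors of 58:
17^1 ≡ 17 (mod 59)
17^2 ≡ 53 (mod 59)
17^29 ≡ 1 (mod 59) ✓
Therefore the multiplicative order of 17 modulo 59 is 29.

29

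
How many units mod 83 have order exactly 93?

φ(83) = 83 − 1 = 82 = 2 · 41.
In a cyclic group of order 82, there are φ(d) elements of order d for each divisor d of 82, and zero for non-divisors.
Since 93 ∤ 82, the count is 0.

0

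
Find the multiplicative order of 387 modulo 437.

66

ord(387) | φ(437) = φ(19·23) = (19−1)·(23−1) = 18·22 = 396 = 2^2 · 3^2 · 11.
Divisors of 396: 1, 2, 3, 4, 6, 9, 11, 12, 18, 22, 33, 36, 44, 66, 99, 132, 198, 396.
Evaluate successive powers at the divisors of 396:
387^1 ≡ 387
387^2 ≡ 315
387^3 ≡ 419
387^4 ≡ 26
387^6 ≡ 324
387^9 ≡ 286
387^11 ≡ 68
387^12 ≡ 96
387^18 ≡ 77
387^22 ≡ 254
387^33 ≡ 229
387^36 ≡ 248
387^44 ≡ 277
387^66 ≡ 1
So ord_437(387) = 66.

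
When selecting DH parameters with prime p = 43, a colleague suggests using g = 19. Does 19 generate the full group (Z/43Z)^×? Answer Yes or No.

Yes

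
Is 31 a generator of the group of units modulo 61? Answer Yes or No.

Yes

φ(61) = 61 − 1 = 60 = 2^2 · 3 · 5.
An element g generates (Z/61Z)^× iff g^(60/q) ≢ 1 (mod 61) for each prime q ∈ {2, 3, 5}.
31^30 ≡ 60 (mod 61)  [q = 2: ≢ 1 ✓]
31^20 ≡ 13 (mod 61)  [q = 3: ≢ 1 ✓]
31^12 ≡ 34 (mod 61)  [q = 5: ≢ 1 ✓]
None equal 1, so ord_61(31) = 60: 31 is a primitive root.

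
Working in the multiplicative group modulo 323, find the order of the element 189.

8

ord(189) | φ(323) = φ(17·19) = (17−1)·(19−1) = 16·18 = 288 = 2^5 · 3^2.
Divisors of 288: 1, 2, 3, 4, 6, 8, 9, 12, 16, 18, 24, 32, 36, 48, 72, 96, 144, 288.
Evaluate successive powers at the divisors of 288:
189^1 ≡ 189
189^2 ≡ 191
189^3 ≡ 246
189^4 ≡ 305
189^6 ≡ 115
189^8 ≡ 1
So ord_323(189) = 8.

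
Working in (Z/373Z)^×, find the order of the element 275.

372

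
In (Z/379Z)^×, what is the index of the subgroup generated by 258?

Since 258 ∈ (Z/379Z)^×, its order divides φ(379) = 379 − 1 = 378 = 2 · 3^3 · 7.
Divisors of 378: 1, 2, 3, 6, 7, 9, 14, 18, 21, 27, 42, 54, 63, 126, 189, 378.
Test each divisor d:
258^1 ≡ 258
258^2 ≡ 239
258^3 ≡ 264
258^6 ≡ 339
258^7 ≡ 292
258^9 ≡ 52
258^14 ≡ 368
258^18 ≡ 51
258^21 ≡ 199
258^27 ≡ 378
258^42 ≡ 185
258^54 ≡ 1
Thus |⟨258⟩| = ord(258) = 54.
[(Z/379Z)^× : ⟨258⟩] = 378/54 = 7.

7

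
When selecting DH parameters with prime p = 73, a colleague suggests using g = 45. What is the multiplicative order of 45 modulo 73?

ord(45) | φ(73) = 73 − 1 = 72 = 2^3 · 3^2.
Divisors of 72: 1, 2, 3, 4, 6, 8, 9, 12, 18, 24, 36, 72.
Compute 45^d (mod 73) for the divisors d until we hit 1:
45^1 ≡ 45
45^2 ≡ 54
45^3 ≡ 21
45^4 ≡ 69
45^6 ≡ 3
45^8 ≡ 16
45^9 ≡ 63
45^12 ≡ 9
45^18 ≡ 27
45^24 ≡ 8
45^36 ≡ 72
45^72 ≡ 1
The smallest such exponent is 72, so the order of 45 is 72.

72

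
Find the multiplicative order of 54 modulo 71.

5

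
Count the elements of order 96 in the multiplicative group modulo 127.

φ(127) = 127 − 1 = 126 = 2 · 3^2 · 7.
Since (Z/127Z)^× is cyclic of order 126, the number of elements of order d is φ(d) when d | 126 and 0 otherwise.
Here 126 is not a multiple of 96, so there are no elements of order 96.

0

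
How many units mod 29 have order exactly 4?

φ(29) = 29 − 1 = 28 = 2^2 · 7.
(Z/29Z)^× is cyclic (|G| = 28); a cyclic group of order m has exactly φ(d) elements of each order d | m, and none otherwise.
4 = 2^2 divides 28, and φ(4) = 2.

2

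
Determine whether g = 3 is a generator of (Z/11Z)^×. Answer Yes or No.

φ(11) = 11 − 1 = 10 = 2 · 5.
Test 3^(10/q) mod 11 for each prime factor q of 10:
3^5 ≡ 1 (mod 11)  [q = 2: ≡ 1 ✗]
3^2 ≡ 9 (mod 11)  [q = 5: ≢ 1 ✓]
The check at q = 2 fails, so 3 generates a proper subgroup.

No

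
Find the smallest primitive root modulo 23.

φ(23) = 23 − 1 = 22 = 2 · 11.
g is a primitive root iff g^(22/q) ≢ 1 (mod 23) for each prime q ∈ {2, 11}.
g = 2: 2^11 ≡ 1 — hits 1, so not a primitive root.
g = 3: 3^11 ≡ 1 — hits 1, so not a primitive root.
g = 4: 4^11 ≡ 1 — hits 1, so not a primitive root.
g = 5: 5^11 ≡ 22; 5^2 ≡ 2 — none is 1, so 5 is a primitive root.
So 5 is the smallest generator of (Z/23Z)^×.

5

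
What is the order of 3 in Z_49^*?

42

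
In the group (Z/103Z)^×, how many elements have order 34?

16

φ(103) = 103 − 1 = 102 = 2 · 3 · 17.
(Z/103Z)^× is cyclic (|G| = 102); a cyclic group of order m has exactly φ(d) elements of each order d | m, and none otherwise.
34 = 2 · 17 divides 102, and φ(34) = 16.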